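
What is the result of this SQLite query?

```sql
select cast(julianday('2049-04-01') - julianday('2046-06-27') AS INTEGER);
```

3 days remain in June 2046 after the 27th (30 − 27).
Full months from July 2046 through March 2049 contribute their day counts.
Then 1 day into April 2049.
Total: 3 + 31 + 31 + 30 + 31 + 30 + 31 + 31 + 28 + 31 + 30 + 31 + 30 + 31 + 31 + 30 + 31 + 30 + 31 + 31 + 29 + 31 + 30 + 31 + 30 + 31 + 31 + 30 + 31 + 30 + 31 + 31 + 28 + 31 + 1 = 1009.

1009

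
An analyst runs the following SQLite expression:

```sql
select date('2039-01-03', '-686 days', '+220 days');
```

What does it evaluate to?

Applying '-686 days' to 2039-01-03: counting 686 days back gives 2037-02-16.
Applying '+220 days' to 2037-02-16: counting 220 days forward gives 2037-09-24.

2037-09-24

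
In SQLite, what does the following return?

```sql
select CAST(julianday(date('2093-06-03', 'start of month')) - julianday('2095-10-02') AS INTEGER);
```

-853

`start of month` rewinds 2093-06-03 to 2093-06-01.
29 days remain in June 2093 after the 1st (30 − 1).
Full months from July 2093 through September 2095 contribute their day counts.
Then 2 days into October 2095.
Total: 29 + 31 + 31 + 30 + 31 + 30 + 31 + 31 + 28 + 31 + 30 + 31 + 30 + 31 + 31 + 30 + 31 + 30 + 31 + 31 + 28 + 31 + 30 + 31 + 30 + 31 + 31 + 30 + 2 = 853.
The subtraction is earlier − later, so the result is −853 → -853.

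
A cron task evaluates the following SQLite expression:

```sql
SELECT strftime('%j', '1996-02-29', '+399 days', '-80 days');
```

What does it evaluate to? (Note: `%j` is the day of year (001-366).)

First apply '+399 days', '-80 days': 1996-02-29 → 1997-01-13.
Day-of-year for 1997-01-13: days since 1997-01-01 inclusive = 13, zero-padded to 013.

013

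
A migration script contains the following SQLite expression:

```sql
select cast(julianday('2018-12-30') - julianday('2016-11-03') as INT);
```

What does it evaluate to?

27 days remain in November 2016 after the 3rd (30 − 3).
Full months from December 2016 through November 2018 contribute their day counts.
Then 30 days into December 2018.
Total: 27 + 31 + 31 + 28 + 31 + 30 + 31 + 30 + 31 + 31 + 30 + 31 + 30 + 31 + 31 + 28 + 31 + 30 + 31 + 30 + 31 + 31 + 30 + 31 + 30 + 30 = 787.

787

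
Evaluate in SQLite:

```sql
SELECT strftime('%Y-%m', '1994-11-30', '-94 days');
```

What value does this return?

First apply '-94 days': 1994-11-30 → 1994-08-28.
`%Y-%m` extracts the year-month: 1994-08.

1994-08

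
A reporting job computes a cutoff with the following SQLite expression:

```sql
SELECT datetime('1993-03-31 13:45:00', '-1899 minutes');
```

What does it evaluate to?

1993-03-30 06:06:00

1899 minutes = 31h 39m; -1899 minutes from 1993-03-31 13:45:00 is 1993-03-30 06:06:00 (crosses midnight).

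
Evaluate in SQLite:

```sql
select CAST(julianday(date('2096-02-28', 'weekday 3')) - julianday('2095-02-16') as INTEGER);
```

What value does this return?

`weekday 3` advances to the next Wednesday; 2096-02-28 is a Tuesday, so it moves forward to 2096-02-29.
12 days remain in February 2095 after the 16th (28 − 16).
Full months from March 2095 through January 2096 contribute their day counts.
Then 29 days into February 2096.
Total: 12 + 31 + 30 + 31 + 30 + 31 + 31 + 30 + 31 + 30 + 31 + 31 + 29 = 378.

378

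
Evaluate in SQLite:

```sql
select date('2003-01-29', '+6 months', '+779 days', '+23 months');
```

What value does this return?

2007-08-15

Adding +6 months to 2003-01-29 gives 2003-07-29.
Applying '+779 days' to 2003-07-29: counting 779 days forward gives 2005-09-15.
Adding +23 months to 2005-09-15 gives 2007-08-15.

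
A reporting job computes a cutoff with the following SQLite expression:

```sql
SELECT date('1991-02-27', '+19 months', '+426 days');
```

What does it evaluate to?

1993-11-27

Adding +19 months to 1991-02-27 gives 1992-09-27.
Applying '+426 days' to 1992-09-27: counting 426 days forward gives 1993-11-27.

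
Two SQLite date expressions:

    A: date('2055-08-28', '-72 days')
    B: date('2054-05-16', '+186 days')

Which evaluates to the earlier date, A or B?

B

A = 2055-06-17.
B = 2054-11-18.
B is earlier.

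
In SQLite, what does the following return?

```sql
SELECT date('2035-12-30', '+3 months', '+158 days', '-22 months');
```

Adding +3 months to 2035-12-30 gives 2036-03-30.
Applying '+158 days' to 2036-03-30: counting 158 days forward gives 2036-09-04.
Adding -22 months to 2036-09-04 gives 2034-11-04.

2034-11-04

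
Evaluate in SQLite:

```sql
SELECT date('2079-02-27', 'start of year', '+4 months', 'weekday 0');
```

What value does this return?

2079-05-07

`start of year` rewinds 2079-02-27 to 2079-01-01.
Adding +4 months to 2079-01-01 gives 2079-05-01.
`weekday 0` advances to the next Sunday; 2079-05-01 is a Monday, so it moves forward to 2079-05-07.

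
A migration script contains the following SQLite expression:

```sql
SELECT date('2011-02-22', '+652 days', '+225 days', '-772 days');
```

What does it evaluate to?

2011-06-07

Applying '+652 days' to 2011-02-22: counting 652 days forward gives 2012-12-05.
Applying '+225 days' to 2012-12-05: counting 225 days forward gives 2013-07-18.
Applying '-772 days' to 2013-07-18: counting 772 days back gives 2011-06-07.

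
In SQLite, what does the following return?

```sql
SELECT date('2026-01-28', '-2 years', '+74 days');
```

Adding -2 years to 2026-01-28 gives 2024-01-28.
Applying '+74 days' to 2024-01-28: counting 74 days forward gives 2024-04-11.

2024-04-11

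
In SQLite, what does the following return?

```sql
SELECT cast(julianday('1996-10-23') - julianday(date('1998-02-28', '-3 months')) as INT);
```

-401

Adding -3 months to 1998-02-28 gives 1997-11-28.
8 days remain in October 1996 after the 23rd (31 − 23).
Full months from November 1996 through October 1997 contribute their day counts.
Then 28 days into November 1997.
Total: 8 + 30 + 31 + 31 + 28 + 31 + 30 + 31 + 30 + 31 + 31 + 30 + 31 + 28 = 401.
The subtraction is earlier − later, so the result is −401 → -401.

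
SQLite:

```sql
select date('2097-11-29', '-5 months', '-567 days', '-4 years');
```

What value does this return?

2091-12-10

Adding -5 months to 2097-11-29 gives 2097-06-29.
Applying '-567 days' to 2097-06-29: counting 567 days back gives 2095-12-10.
Adding -4 years to 2095-12-10 gives 2091-12-10.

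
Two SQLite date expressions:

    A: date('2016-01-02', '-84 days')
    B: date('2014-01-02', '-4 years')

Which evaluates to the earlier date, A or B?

B

A = 2015-10-10.
B = 2010-01-02.
B is earlier.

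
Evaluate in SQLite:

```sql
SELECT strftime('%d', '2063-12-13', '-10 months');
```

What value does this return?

13

First apply '-10 months': 2063-12-13 → 2063-02-13.
`%d` extracts the 2-digit day of month: 13.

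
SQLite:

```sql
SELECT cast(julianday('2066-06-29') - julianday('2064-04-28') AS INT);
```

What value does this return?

2 days remain in April 2064 after the 28th (30 − 28).
Full months from May 2064 through May 2066 contribute their day counts.
Then 29 days into June 2066.
Total: 2 + 31 + 30 + 31 + 31 + 30 + 31 + 30 + 31 + 31 + 28 + 31 + 30 + 31 + 30 + 31 + 31 + 30 + 31 + 30 + 31 + 31 + 28 + 31 + 30 + 31 + 29 = 792.

792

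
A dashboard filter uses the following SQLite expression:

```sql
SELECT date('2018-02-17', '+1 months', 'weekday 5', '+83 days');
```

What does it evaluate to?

Adding +1 month to 2018-02-17 gives 2018-03-17.
`weekday 5` advances to the next Friday; 2018-03-17 is a Saturday, so it moves forward to 2018-03-23.
Applying '+83 days' to 2018-03-23: counting 83 days forward gives 2018-06-14.

2018-06-14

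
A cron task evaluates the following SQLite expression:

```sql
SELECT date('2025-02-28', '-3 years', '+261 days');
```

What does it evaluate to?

2022-11-16

Adding -3 years to 2025-02-28 gives 2022-02-28.
Applying '+261 days' to 2022-02-28: counting 261 days forward gives 2022-11-16.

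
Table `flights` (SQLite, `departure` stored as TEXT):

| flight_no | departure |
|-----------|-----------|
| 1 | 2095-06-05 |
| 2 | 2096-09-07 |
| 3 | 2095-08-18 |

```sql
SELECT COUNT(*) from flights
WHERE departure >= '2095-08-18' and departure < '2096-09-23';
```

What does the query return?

2

Rows in [2095-08-18, 2096-09-23): 2096-09-07, 2095-08-18 → 2 rows.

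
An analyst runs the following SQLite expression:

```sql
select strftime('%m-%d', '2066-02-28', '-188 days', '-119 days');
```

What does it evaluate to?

First apply '-188 days', '-119 days': 2066-02-28 → 2065-04-27.
`%m-%d` extracts the month-day: 04-27.

04-27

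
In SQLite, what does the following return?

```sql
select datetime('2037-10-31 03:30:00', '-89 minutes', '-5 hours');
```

2037-10-30 21:01:00

89 minutes = 1h 29m; -89 minutes from 2037-10-31 03:30:00 is 2037-10-31 02:01:00.
-5 hours from 2037-10-31 02:01:00 is 2037-10-30 21:01:00 (crosses midnight).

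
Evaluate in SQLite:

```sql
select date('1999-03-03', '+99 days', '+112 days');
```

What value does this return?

1999-09-30

Applying '+99 days' to 1999-03-03: counting 99 days forward gives 1999-06-10.
Applying '+112 days' to 1999-06-10: counting 112 days forward gives 1999-09-30.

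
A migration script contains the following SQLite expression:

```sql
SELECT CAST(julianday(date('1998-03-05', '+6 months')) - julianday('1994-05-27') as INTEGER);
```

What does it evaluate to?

Adding +6 months to 1998-03-05 gives 1998-09-05.
4 days remain in May 1994 after the 27th (31 − 27).
Full months from June 1994 through August 1998 contribute their day counts.
Then 5 days into September 1998.
Total: 4 + 30 + 31 + 31 + 30 + 31 + 30 + 31 + 31 + 28 + 31 + 30 + 31 + 30 + 31 + 31 + 30 + 31 + 30 + 31 + 31 + 29 + 31 + 30 + 31 + 30 + 31 + 31 + 30 + 31 + 30 + 31 + 31 + 28 + 31 + 30 + 31 + 30 + 31 + 31 + 30 + 31 + 30 + 31 + 31 + 28 + 31 + 30 + 31 + 30 + 31 + 31 + 5 = 1562.

1562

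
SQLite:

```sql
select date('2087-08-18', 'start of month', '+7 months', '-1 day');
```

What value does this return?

2088-02-29

`start of month` rewinds 2087-08-18 to 2087-08-01.
Adding +7 months to 2087-08-01 gives 2088-03-01.
Going back 1 day from 2088-03-01 reaches 2088-02-29 (last day of February, 29 days).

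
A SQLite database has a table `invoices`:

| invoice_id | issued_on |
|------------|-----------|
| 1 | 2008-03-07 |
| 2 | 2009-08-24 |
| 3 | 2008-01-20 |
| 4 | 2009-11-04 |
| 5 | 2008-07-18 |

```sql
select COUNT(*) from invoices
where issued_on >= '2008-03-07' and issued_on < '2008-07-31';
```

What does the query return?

Rows in [2008-03-07, 2008-07-31): 2008-03-07, 2008-07-18 → 2 rows.

2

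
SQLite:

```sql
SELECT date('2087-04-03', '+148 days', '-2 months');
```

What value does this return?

2087-06-29

Applying '+148 days' to 2087-04-03: counting 148 days forward gives 2087-08-29.
Adding -2 months to 2087-08-29 gives 2087-06-29.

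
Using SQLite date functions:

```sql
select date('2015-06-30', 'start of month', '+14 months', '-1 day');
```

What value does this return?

2016-07-31

`start of month` rewinds 2015-06-30 to 2015-06-01.
Adding +14 months to 2015-06-01 gives 2016-08-01.
Going back 1 day from 2016-08-01 reaches 2016-07-31 (last day of July, 31 days).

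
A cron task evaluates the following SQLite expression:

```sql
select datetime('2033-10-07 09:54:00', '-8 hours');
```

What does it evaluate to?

2033-10-07 01:54:00

-8 hours from 2033-10-07 09:54:00 is 2033-10-07 01:54:00.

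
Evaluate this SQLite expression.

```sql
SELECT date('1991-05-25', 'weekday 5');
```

`weekday 5` advances to the next Friday; 1991-05-25 is a Saturday, so it moves forward to 1991-05-31.

1991-05-31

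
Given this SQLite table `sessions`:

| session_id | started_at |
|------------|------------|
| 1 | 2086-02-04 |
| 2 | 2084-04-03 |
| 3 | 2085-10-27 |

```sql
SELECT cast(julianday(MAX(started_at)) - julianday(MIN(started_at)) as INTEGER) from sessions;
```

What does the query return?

672

MIN = 2084-04-03, MAX = 2086-02-04.
27 days remain in April 2084 after the 3rd (30 − 3).
Full months from May 2084 through January 2086 contribute their day counts.
Then 4 days into February 2086.
Total: 27 + 31 + 30 + 31 + 31 + 30 + 31 + 30 + 31 + 31 + 28 + 31 + 30 + 31 + 30 + 31 + 31 + 30 + 31 + 30 + 31 + 31 + 4 = 672.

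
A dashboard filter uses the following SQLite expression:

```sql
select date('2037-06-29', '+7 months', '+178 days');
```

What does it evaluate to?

2038-07-26

Adding +7 months to 2037-06-29 gives 2038-01-29.
Applying '+178 days' to 2038-01-29: counting 178 days forward gives 2038-07-26.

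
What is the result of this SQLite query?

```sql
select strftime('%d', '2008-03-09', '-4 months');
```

09

First apply '-4 months': 2008-03-09 → 2007-11-09.
`%d` extracts the 2-digit day of month: 09.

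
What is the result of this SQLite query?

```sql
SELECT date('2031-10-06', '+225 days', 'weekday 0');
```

Applying '+225 days' to 2031-10-06: counting 225 days forward gives 2032-05-18.
`weekday 0` advances to the next Sunday; 2032-05-18 is a Tuesday, so it moves forward to 2032-05-23.

2032-05-23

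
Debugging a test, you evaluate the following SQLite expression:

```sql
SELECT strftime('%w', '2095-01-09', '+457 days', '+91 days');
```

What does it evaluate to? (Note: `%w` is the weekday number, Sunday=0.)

First apply '+457 days', '+91 days': 2095-01-09 → 2096-07-10.
2096-07-10 is a Tuesday; with Sunday=0 that is 2.

2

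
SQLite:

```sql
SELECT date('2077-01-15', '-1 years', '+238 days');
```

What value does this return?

2076-09-09

Adding -1 year to 2077-01-15 gives 2076-01-15.
Applying '+238 days' to 2076-01-15: counting 238 days forward gives 2076-09-09.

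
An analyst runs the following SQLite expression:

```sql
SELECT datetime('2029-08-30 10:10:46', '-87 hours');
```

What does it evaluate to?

-87 hours from 2029-08-30 10:10:46 is 2029-08-26 19:10:46 (crosses midnight).

2029-08-26 19:10:46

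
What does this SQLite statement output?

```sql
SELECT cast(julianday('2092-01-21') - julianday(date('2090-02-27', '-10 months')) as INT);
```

Adding -10 months to 2090-02-27 gives 2089-04-27.
3 days remain in April 2089 after the 27th (30 − 27).
Full months from May 2089 through December 2091 contribute their day counts.
Then 21 days into January 2092.
Total: 3 + 31 + 30 + 31 + 31 + 30 + 31 + 30 + 31 + 31 + 28 + 31 + 30 + 31 + 30 + 31 + 31 + 30 + 31 + 30 + 31 + 31 + 28 + 31 + 30 + 31 + 30 + 31 + 31 + 30 + 31 + 30 + 31 + 21 = 999.

999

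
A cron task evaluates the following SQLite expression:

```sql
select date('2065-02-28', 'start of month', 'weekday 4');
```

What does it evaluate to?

`start of month` rewinds 2065-02-28 to 2065-02-01.
`weekday 4` advances to the next Thursday; 2065-02-01 is a Sunday, so it moves forward to 2065-02-05.

2065-02-05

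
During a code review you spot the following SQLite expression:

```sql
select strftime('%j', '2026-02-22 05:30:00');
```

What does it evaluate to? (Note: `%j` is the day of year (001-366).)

Day-of-year for 2026-02-22: days since 2026-01-01 inclusive = 53, zero-padded to 053.

053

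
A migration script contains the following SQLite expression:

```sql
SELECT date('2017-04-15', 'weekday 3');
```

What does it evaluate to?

`weekday 3` advances to the next Wednesday; 2017-04-15 is a Saturday, so it moves forward to 2017-04-19.

2017-04-19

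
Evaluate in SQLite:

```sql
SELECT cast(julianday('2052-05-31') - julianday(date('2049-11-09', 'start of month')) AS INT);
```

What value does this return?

942

`start of month` rewinds 2049-11-09 to 2049-11-01.
29 days remain in November 2049 after the 1st (30 − 1).
Full months from December 2049 through April 2052 contribute their day counts.
Then 31 days into May 2052.
Total: 29 + 31 + 31 + 28 + 31 + 30 + 31 + 30 + 31 + 31 + 30 + 31 + 30 + 31 + 31 + 28 + 31 + 30 + 31 + 30 + 31 + 31 + 30 + 31 + 30 + 31 + 31 + 29 + 31 + 30 + 31 = 942.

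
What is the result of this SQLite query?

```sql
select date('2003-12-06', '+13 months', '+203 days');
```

2005-07-28

Adding +13 months to 2003-12-06 gives 2005-01-06.
Applying '+203 days' to 2005-01-06: counting 203 days forward gives 2005-07-28.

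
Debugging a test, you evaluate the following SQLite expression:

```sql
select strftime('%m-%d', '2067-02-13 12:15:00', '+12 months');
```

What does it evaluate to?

02-13

First apply '+12 months': 2067-02-13 12:15:00 → 2068-02-13 12:15:00.
`%m-%d` extracts the month-day: 02-13.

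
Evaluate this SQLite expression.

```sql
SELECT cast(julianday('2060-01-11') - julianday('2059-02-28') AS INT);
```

317

0 days remain in February 2059 after the 28th (28 − 28).
Full months from March 2059 through December 2059 contribute their day counts.
Then 11 days into January 2060.
Total: 0 + 31 + 30 + 31 + 30 + 31 + 31 + 30 + 31 + 30 + 31 + 11 = 317.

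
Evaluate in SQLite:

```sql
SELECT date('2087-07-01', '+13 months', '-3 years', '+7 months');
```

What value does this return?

2086-03-01

Adding +13 months to 2087-07-01 gives 2088-08-01.
Adding -3 years to 2088-08-01 gives 2085-08-01.
Adding +7 months to 2085-08-01 gives 2086-03-01.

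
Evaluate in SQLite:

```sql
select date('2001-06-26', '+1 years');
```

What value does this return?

2002-06-26

Adding +1 year to 2001-06-26 gives 2002-06-26.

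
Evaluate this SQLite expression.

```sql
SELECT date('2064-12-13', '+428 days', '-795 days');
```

2063-12-12

Applying '+428 days' to 2064-12-13: counting 428 days forward gives 2066-02-14.
Applying '-795 days' to 2066-02-14: counting 795 days back gives 2063-12-12.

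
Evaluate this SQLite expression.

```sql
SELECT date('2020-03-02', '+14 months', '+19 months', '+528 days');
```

Adding +14 months to 2020-03-02 gives 2021-05-02.
Adding +19 months to 2021-05-02 gives 2022-12-02.
Applying '+528 days' to 2022-12-02: counting 528 days forward gives 2024-05-13.

2024-05-13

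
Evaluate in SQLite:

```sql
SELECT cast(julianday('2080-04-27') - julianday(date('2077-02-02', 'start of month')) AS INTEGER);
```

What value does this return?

`start of month` rewinds 2077-02-02 to 2077-02-01.
27 days remain in February 2077 after the 1st (28 − 1).
Full months from March 2077 through March 2080 contribute their day counts.
Then 27 days into April 2080.
Total: 27 + 31 + 30 + 31 + 30 + 31 + 31 + 30 + 31 + 30 + 31 + 31 + 28 + 31 + 30 + 31 + 30 + 31 + 31 + 30 + 31 + 30 + 31 + 31 + 28 + 31 + 30 + 31 + 30 + 31 + 31 + 30 + 31 + 30 + 31 + 31 + 29 + 31 + 27 = 1181.

1181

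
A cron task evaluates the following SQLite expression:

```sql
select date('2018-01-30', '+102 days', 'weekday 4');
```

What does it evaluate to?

2018-05-17

Applying '+102 days' to 2018-01-30: counting 102 days forward gives 2018-05-12.
`weekday 4` advances to the next Thursday; 2018-05-12 is a Saturday, so it moves forward to 2018-05-17.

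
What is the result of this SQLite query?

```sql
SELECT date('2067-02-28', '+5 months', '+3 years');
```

2070-07-28

Adding +5 months to 2067-02-28 gives 2067-07-28.
Adding +3 years to 2067-07-28 gives 2070-07-28.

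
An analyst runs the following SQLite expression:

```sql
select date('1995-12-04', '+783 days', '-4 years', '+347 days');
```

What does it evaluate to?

1995-01-07

Applying '+783 days' to 1995-12-04: counting 783 days forward gives 1998-01-25.
Adding -4 years to 1998-01-25 gives 1994-01-25.
Applying '+347 days' to 1994-01-25: counting 347 days forward gives 1995-01-07.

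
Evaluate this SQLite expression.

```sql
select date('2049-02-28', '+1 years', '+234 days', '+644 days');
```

2052-07-25

Adding +1 year to 2049-02-28 gives 2050-02-28.
Applying '+234 days' to 2050-02-28: counting 234 days forward gives 2050-10-20.
Applying '+644 days' to 2050-10-20: counting 644 days forward gives 2052-07-25.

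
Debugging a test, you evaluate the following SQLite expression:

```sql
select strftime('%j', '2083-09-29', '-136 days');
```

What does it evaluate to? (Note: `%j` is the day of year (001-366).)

136

First apply '-136 days': 2083-09-29 → 2083-05-16.
Day-of-year for 2083-05-16: days since 2083-01-01 inclusive = 136, zero-padded to 136.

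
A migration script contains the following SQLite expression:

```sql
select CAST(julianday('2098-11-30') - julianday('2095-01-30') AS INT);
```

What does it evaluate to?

1400

1 day remains in January 2095 after the 30th (31 − 30).
Full months from February 2095 through October 2098 contribute their day counts.
Then 30 days into November 2098.
Total: 1 + 28 + 31 + 30 + 31 + 30 + 31 + 31 + 30 + 31 + 30 + 31 + 31 + 29 + 31 + 30 + 31 + 30 + 31 + 31 + 30 + 31 + 30 + 31 + 31 + 28 + 31 + 30 + 31 + 30 + 31 + 31 + 30 + 31 + 30 + 31 + 31 + 28 + 31 + 30 + 31 + 30 + 31 + 31 + 30 + 31 + 30 = 1400.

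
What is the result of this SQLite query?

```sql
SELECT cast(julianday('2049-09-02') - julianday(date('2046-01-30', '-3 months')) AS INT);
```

Adding -3 months to 2046-01-30 gives 2045-10-30.
1 day remains in October 2045 after the 30th (31 − 30).
Full months from November 2045 through August 2049 contribute their day counts.
Then 2 days into September 2049.
Total: 1 + 30 + 31 + 31 + 28 + 31 + 30 + 31 + 30 + 31 + 31 + 30 + 31 + 30 + 31 + 31 + 28 + 31 + 30 + 31 + 30 + 31 + 31 + 30 + 31 + 30 + 31 + 31 + 29 + 31 + 30 + 31 + 30 + 31 + 31 + 30 + 31 + 30 + 31 + 31 + 28 + 31 + 30 + 31 + 30 + 31 + 31 + 2 = 1403.

1403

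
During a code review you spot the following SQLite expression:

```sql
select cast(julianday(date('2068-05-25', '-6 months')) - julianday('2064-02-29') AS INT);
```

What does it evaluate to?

1365

Adding -6 months to 2068-05-25 gives 2067-11-25.
0 days remain in February 2064 after the 29th (29 − 29).
Full months from March 2064 through October 2067 contribute their day counts.
Then 25 days into November 2067.
Total: 0 + 31 + 30 + 31 + 30 + 31 + 31 + 30 + 31 + 30 + 31 + 31 + 28 + 31 + 30 + 31 + 30 + 31 + 31 + 30 + 31 + 30 + 31 + 31 + 28 + 31 + 30 + 31 + 30 + 31 + 31 + 30 + 31 + 30 + 31 + 31 + 28 + 31 + 30 + 31 + 30 + 31 + 31 + 30 + 31 + 25 = 1365.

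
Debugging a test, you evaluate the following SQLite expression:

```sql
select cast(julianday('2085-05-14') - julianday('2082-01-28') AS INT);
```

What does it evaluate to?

3 days remain in January 2082 after the 28th (31 − 28).
Full months from February 2082 through April 2085 contribute their day counts.
Then 14 days into May 2085.
Total: 3 + 28 + 31 + 30 + 31 + 30 + 31 + 31 + 30 + 31 + 30 + 31 + 31 + 28 + 31 + 30 + 31 + 30 + 31 + 31 + 30 + 31 + 30 + 31 + 31 + 29 + 31 + 30 + 31 + 30 + 31 + 31 + 30 + 31 + 30 + 31 + 31 + 28 + 31 + 30 + 14 = 1202.

1202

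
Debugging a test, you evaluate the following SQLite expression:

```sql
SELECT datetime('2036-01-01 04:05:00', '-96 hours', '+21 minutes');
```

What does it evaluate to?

-96 hours from 2036-01-01 04:05:00 is 2035-12-28 04:05:00 (crosses midnight).
+21 minutes from 2035-12-28 04:05:00 is 2035-12-28 04:26:00.

2035-12-28 04:26:00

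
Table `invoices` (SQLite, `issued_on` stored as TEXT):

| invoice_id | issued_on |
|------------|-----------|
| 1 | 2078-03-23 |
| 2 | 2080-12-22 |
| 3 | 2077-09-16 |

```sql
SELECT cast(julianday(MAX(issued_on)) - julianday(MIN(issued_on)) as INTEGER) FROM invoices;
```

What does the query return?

MIN = 2077-09-16, MAX = 2080-12-22.
14 days remain in September 2077 after the 16th (30 − 16).
Full months from October 2077 through November 2080 contribute their day counts.
Then 22 days into December 2080.
Total: 14 + 31 + 30 + 31 + 31 + 28 + 31 + 30 + 31 + 30 + 31 + 31 + 30 + 31 + 30 + 31 + 31 + 28 + 31 + 30 + 31 + 30 + 31 + 31 + 30 + 31 + 30 + 31 + 31 + 29 + 31 + 30 + 31 + 30 + 31 + 31 + 30 + 31 + 30 + 22 = 1193.

1193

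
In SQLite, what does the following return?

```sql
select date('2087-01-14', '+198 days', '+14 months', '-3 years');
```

2085-10-01

Applying '+198 days' to 2087-01-14: counting 198 days forward gives 2087-07-31.
Adding +14 months to 2087-07-31 targets 2088-09-31. September 2088 has only 30 days, so SQLite normalizes the 1-day overflow forward to 2088-10-01.
Adding -3 years to 2088-10-01 gives 2085-10-01.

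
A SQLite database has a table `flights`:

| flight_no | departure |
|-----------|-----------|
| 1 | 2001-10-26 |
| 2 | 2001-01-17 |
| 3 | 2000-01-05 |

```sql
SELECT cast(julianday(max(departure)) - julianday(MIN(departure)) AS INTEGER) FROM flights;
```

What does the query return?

MIN = 2000-01-05, MAX = 2001-10-26.
26 days remain in January 2000 after the 5th (31 − 5).
Full months from February 2000 through September 2001 contribute their day counts.
Then 26 days into October 2001.
Total: 26 + 29 + 31 + 30 + 31 + 30 + 31 + 31 + 30 + 31 + 30 + 31 + 31 + 28 + 31 + 30 + 31 + 30 + 31 + 31 + 30 + 26 = 660.

660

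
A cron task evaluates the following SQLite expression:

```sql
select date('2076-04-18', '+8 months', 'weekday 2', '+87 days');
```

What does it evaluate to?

2077-03-19

Adding +8 months to 2076-04-18 gives 2076-12-18.
`weekday 2` advances to the next Tuesday; 2076-12-18 is a Friday, so it moves forward to 2076-12-22.
Applying '+87 days' to 2076-12-22: counting 87 days forward gives 2077-03-19.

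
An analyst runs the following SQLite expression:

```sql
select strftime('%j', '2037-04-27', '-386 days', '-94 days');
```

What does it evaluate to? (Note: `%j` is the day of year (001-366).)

003

First apply '-386 days', '-94 days': 2037-04-27 → 2036-01-03.
Day-of-year for 2036-01-03: days since 2036-01-01 inclusive = 3, zero-padded to 003.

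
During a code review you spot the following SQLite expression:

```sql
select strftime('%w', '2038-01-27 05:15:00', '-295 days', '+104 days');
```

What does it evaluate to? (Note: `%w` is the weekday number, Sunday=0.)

First apply '-295 days', '+104 days': 2038-01-27 05:15:00 → 2037-07-20 05:15:00.
2037-07-20 is a Monday; with Sunday=0 that is 1.

1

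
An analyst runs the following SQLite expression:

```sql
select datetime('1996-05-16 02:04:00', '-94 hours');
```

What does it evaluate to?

1996-05-12 04:04:00

-94 hours from 1996-05-16 02:04:00 is 1996-05-12 04:04:00 (crosses midnight).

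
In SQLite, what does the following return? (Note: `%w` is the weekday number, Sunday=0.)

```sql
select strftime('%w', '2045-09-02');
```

2045-09-02 is a Saturday; with Sunday=0 that is 6.

6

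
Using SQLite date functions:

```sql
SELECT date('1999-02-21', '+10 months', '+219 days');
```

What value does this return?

Adding +10 months to 1999-02-21 gives 1999-12-21.
Applying '+219 days' to 1999-12-21: counting 219 days forward gives 2000-07-27.

2000-07-27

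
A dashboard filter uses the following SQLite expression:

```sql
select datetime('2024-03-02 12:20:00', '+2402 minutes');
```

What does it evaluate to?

2402 minutes = 40h 2m; +2402 minutes from 2024-03-02 12:20:00 is 2024-03-04 04:22:00 (crosses midnight).

2024-03-04 04:22:00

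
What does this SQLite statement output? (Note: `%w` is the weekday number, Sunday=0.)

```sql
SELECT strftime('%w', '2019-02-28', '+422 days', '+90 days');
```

5

First apply '+422 days', '+90 days': 2019-02-28 → 2020-07-24.
2020-07-24 is a Friday; with Sunday=0 that is 5.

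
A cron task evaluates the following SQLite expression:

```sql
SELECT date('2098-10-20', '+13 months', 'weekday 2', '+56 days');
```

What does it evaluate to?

Adding +13 months to 2098-10-20 gives 2099-11-20.
`weekday 2` advances to the next Tuesday; 2099-11-20 is a Friday, so it moves forward to 2099-11-24.
Applying '+56 days' to 2099-11-24: counting 56 days forward gives 2100-01-19.

2100-01-19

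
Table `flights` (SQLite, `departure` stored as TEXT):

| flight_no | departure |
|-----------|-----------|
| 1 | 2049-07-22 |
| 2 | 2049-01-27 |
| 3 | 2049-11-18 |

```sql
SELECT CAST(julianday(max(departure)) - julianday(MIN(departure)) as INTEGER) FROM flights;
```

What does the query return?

MIN = 2049-01-27, MAX = 2049-11-18.
4 days remain in January 2049 after the 27th (31 − 27).
Full months from February 2049 through October 2049 contribute their day counts.
Then 18 days into November 2049.
Total: 4 + 28 + 31 + 30 + 31 + 30 + 31 + 31 + 30 + 31 + 18 = 295.

295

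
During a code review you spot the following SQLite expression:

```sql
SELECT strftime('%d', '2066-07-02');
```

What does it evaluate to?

02

`%d` extracts the 2-digit day of month: 02.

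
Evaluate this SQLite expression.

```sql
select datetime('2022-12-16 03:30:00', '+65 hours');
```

2022-12-18 20:30:00

+65 hours from 2022-12-16 03:30:00 is 2022-12-18 20:30:00 (crosses midnight).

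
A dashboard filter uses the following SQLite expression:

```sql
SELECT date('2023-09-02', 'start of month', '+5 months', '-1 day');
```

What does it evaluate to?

2024-01-31

`start of month` rewinds 2023-09-02 to 2023-09-01.
Adding +5 months to 2023-09-01 gives 2024-02-01.
Going back 1 day from 2024-02-01 reaches 2024-01-31 (last day of January, 31 days).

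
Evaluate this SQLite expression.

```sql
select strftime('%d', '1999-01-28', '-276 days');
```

First apply '-276 days': 1999-01-28 → 1998-04-27.
`%d` extracts the 2-digit day of month: 27.

27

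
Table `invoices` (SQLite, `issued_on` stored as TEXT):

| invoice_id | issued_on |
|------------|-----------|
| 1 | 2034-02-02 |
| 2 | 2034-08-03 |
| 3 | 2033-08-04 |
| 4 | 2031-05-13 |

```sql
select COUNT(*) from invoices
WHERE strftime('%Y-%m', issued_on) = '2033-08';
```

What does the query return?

Rows with year-month 2033-08: 2033-08-04 → 1.

1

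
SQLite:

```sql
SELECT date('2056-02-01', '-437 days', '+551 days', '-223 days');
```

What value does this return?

Applying '-437 days' to 2056-02-01: counting 437 days back gives 2054-11-21.
Applying '+551 days' to 2054-11-21: counting 551 days forward gives 2056-05-25.
Applying '-223 days' to 2056-05-25: counting 223 days back gives 2055-10-15.

2055-10-15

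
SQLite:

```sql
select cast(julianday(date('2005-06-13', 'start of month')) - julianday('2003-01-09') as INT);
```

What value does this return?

`start of month` rewinds 2005-06-13 to 2005-06-01.
22 days remain in January 2003 after the 9th (31 − 9).
Full months from February 2003 through May 2005 contribute their day counts.
Then 1 day into June 2005.
Total: 22 + 28 + 31 + 30 + 31 + 30 + 31 + 31 + 30 + 31 + 30 + 31 + 31 + 29 + 31 + 30 + 31 + 30 + 31 + 31 + 30 + 31 + 30 + 31 + 31 + 28 + 31 + 30 + 31 + 1 = 874.

874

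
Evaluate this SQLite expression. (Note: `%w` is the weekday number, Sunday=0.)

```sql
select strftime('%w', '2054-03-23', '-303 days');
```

6

First apply '-303 days': 2054-03-23 → 2053-05-24.
2053-05-24 is a Saturday; with Sunday=0 that is 6.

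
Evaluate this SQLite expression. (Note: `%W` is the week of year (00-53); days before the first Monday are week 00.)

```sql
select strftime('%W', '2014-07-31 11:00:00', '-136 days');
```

First apply '-136 days': 2014-07-31 11:00:00 → 2014-03-17 11:00:00.
2014-03-17 is a Monday. SQLite's %W counts Mondays since the year started; the result is 11.

11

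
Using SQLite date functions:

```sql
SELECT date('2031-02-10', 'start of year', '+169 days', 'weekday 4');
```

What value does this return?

`start of year` rewinds 2031-02-10 to 2031-01-01.
Applying '+169 days' to 2031-01-01: counting 169 days forward gives 2031-06-19.
`weekday 4` advances to the next Thursday; 2031-06-19 is already a Thursday, so it stays at 2031-06-19.

2031-06-19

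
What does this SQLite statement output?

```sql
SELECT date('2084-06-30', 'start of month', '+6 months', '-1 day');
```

`start of month` rewinds 2084-06-30 to 2084-06-01.
Adding +6 months to 2084-06-01 gives 2084-12-01.
Going back 1 day from 2084-12-01 reaches 2084-11-30 (last day of November, 30 days).

2084-11-30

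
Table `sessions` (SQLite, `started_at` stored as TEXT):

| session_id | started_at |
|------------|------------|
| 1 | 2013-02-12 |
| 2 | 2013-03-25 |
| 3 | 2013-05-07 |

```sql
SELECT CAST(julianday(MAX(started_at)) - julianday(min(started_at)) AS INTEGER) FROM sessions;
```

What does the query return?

84

MIN = 2013-02-12, MAX = 2013-05-07.
16 days remain in February 2013 after the 12th (28 − 12).
March 2013: 31 days.
April 2013: 30 days.
Then 7 days into May 2013.
Total: 16 + 31 + 30 + 7 = 84.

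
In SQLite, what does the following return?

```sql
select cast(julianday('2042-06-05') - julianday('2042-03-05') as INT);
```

26 days remain in March 2042 after the 5th (31 − 5).
April 2042: 30 days.
May 2042: 31 days.
Then 5 days into June 2042.
Total: 26 + 30 + 31 + 5 = 92.

92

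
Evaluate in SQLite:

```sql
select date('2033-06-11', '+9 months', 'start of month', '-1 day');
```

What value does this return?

2034-02-28

Adding +9 months to 2033-06-11 gives 2034-03-11.
`start of month` rewinds 2034-03-11 to 2034-03-01.
Going back 1 day from 2034-03-01 reaches 2034-02-28 (last day of February, 28 days).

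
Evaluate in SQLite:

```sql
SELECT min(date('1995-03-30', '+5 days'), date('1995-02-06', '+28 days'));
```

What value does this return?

date('1995-03-30', '+5 days') → 1995-04-04.
date('1995-02-06', '+28 days') → 1995-03-06.
Earlier of the two is 1995-03-06.

1995-03-06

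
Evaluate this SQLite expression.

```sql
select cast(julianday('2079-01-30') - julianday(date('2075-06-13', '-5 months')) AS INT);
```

Adding -5 months to 2075-06-13 gives 2075-01-13.
18 days remain in January 2075 after the 13th (31 − 13).
Full months from February 2075 through December 2078 contribute their day counts.
Then 30 days into January 2079.
Total: 18 + 28 + 31 + 30 + 31 + 30 + 31 + 31 + 30 + 31 + 30 + 31 + 31 + 29 + 31 + 30 + 31 + 30 + 31 + 31 + 30 + 31 + 30 + 31 + 31 + 28 + 31 + 30 + 31 + 30 + 31 + 31 + 30 + 31 + 30 + 31 + 31 + 28 + 31 + 30 + 31 + 30 + 31 + 31 + 30 + 31 + 30 + 31 + 30 = 1478.

1478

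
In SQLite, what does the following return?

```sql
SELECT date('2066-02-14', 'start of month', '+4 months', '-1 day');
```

`start of month` rewinds 2066-02-14 to 2066-02-01.
Adding +4 months to 2066-02-01 gives 2066-06-01.
Going back 1 day from 2066-06-01 reaches 2066-05-31 (last day of May, 31 days).

2066-05-31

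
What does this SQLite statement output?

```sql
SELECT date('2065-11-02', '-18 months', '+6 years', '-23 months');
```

2068-06-02

Adding -18 months to 2065-11-02 gives 2064-05-02.
Adding +6 years to 2064-05-02 gives 2070-05-02.
Adding -23 months to 2070-05-02 gives 2068-06-02.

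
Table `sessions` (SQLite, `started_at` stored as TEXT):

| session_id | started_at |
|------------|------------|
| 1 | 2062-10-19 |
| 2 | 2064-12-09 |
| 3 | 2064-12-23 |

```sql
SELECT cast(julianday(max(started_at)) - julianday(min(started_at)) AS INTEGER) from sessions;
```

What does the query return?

796

MIN = 2062-10-19, MAX = 2064-12-23.
12 days remain in October 2062 after the 19th (31 − 19).
Full months from November 2062 through November 2064 contribute their day counts.
Then 23 days into December 2064.
Total: 12 + 30 + 31 + 31 + 28 + 31 + 30 + 31 + 30 + 31 + 31 + 30 + 31 + 30 + 31 + 31 + 29 + 31 + 30 + 31 + 30 + 31 + 31 + 30 + 31 + 30 + 23 = 796.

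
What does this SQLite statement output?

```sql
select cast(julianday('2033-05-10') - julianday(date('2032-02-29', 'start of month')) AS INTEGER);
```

464

`start of month` rewinds 2032-02-29 to 2032-02-01.
28 days remain in February 2032 after the 1st (29 − 1).
Full months from March 2032 through April 2033 contribute their day counts.
Then 10 days into May 2033.
Total: 28 + 31 + 30 + 31 + 30 + 31 + 31 + 30 + 31 + 30 + 31 + 31 + 28 + 31 + 30 + 10 = 464.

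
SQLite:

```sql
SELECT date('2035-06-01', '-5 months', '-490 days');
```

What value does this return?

Adding -5 months to 2035-06-01 gives 2035-01-01.
Applying '-490 days' to 2035-01-01: counting 490 days back gives 2033-08-29.

2033-08-29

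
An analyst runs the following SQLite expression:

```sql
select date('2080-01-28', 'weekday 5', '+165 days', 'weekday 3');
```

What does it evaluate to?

`weekday 5` advances to the next Friday; 2080-01-28 is a Sunday, so it moves forward to 2080-02-02.
Applying '+165 days' to 2080-02-02: counting 165 days forward gives 2080-07-16.
`weekday 3` advances to the next Wednesday; 2080-07-16 is a Tuesday, so it moves forward to 2080-07-17.

2080-07-17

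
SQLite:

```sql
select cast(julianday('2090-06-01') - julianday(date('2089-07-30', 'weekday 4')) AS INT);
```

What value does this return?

301

`weekday 4` advances to the next Thursday; 2089-07-30 is a Saturday, so it moves forward to 2089-08-04.
27 days remain in August 2089 after the 4th (31 − 4).
Full months from September 2089 through May 2090 contribute their day counts.
Then 1 day into June 2090.
Total: 27 + 30 + 31 + 30 + 31 + 31 + 28 + 31 + 30 + 31 + 1 = 301.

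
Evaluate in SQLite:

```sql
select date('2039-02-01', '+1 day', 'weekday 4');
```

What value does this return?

2039-02-03

Advancing 1 more day within February lands on 2039-02-02.
`weekday 4` advances to the next Thursday; 2039-02-02 is a Wednesday, so it moves forward to 2039-02-03.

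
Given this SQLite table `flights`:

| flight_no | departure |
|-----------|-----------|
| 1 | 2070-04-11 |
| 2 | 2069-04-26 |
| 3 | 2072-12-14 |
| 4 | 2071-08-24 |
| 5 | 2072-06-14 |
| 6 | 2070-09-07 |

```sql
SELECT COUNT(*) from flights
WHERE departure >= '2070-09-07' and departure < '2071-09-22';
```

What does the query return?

Rows in [2070-09-07, 2071-09-22): 2071-08-24, 2070-09-07 → 2 rows.

2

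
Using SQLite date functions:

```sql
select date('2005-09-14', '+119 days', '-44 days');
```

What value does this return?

Applying '+119 days' to 2005-09-14: counting 119 days forward gives 2006-01-11.
Applying '-44 days' to 2006-01-11: counting 44 days back gives 2005-11-28.

2005-11-28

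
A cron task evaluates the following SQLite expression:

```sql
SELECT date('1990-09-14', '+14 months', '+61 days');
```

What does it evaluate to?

1992-01-14

Adding +14 months to 1990-09-14 gives 1991-11-14.
Applying '+61 days' to 1991-11-14: counting 61 days forward gives 1992-01-14.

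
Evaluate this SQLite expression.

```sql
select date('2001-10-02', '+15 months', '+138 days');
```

Adding +15 months to 2001-10-02 gives 2003-01-02.
Applying '+138 days' to 2003-01-02: counting 138 days forward gives 2003-05-20.

2003-05-20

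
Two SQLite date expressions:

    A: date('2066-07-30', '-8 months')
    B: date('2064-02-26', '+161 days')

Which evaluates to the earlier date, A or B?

A = 2065-11-30.
B = 2064-08-05.
B is earlier.

B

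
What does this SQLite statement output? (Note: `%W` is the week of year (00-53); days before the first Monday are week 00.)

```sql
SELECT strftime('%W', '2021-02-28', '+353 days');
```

First apply '+353 days': 2021-02-28 → 2022-02-16.
2022-02-16 is a Wednesday. SQLite's %W counts Mondays since the year started; the result is 07.

07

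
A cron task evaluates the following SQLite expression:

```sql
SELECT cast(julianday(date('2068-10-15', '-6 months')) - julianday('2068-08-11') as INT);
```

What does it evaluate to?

-118

Adding -6 months to 2068-10-15 gives 2068-04-15.
15 days remain in April 2068 after the 15th (30 − 15).
May 2068: 31 days.
June 2068: 30 days.
July 2068: 31 days.
Then 11 days into August 2068.
Total: 15 + 31 + 30 + 31 + 11 = 118.
The subtraction is earlier − later, so the result is −118 → -118.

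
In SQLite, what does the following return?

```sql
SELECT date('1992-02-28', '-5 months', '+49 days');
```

Adding -5 months to 1992-02-28 gives 1991-09-28.
Applying '+49 days' to 1991-09-28: counting 49 days forward gives 1991-11-16.

1991-11-16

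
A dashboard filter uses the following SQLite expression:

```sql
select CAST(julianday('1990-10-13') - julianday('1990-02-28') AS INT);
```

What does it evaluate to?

227

0 days remain in February 1990 after the 28th (28 − 28).
Full months from March 1990 through September 1990 contribute their day counts.
Then 13 days into October 1990.
Total: 0 + 31 + 30 + 31 + 30 + 31 + 31 + 30 + 13 = 227.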